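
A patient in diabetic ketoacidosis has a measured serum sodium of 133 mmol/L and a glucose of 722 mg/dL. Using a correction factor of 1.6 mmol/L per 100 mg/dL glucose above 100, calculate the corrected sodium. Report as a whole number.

143 mmol/L

Corrected Na = measured Na + 1.6 · (glucose − 100)/100
= 133 + 1.6 · (722 − 100)/100
= 133 + 10
= 143 mmol/L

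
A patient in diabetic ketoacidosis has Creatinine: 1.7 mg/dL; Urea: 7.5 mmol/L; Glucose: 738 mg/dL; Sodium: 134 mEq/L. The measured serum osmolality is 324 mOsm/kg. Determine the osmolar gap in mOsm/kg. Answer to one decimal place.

7.5 mOsm/kg

Calculated osmolality = 2·Na + glucose/18 + urea
= 2·134 + 738/18 + 7.5
= 268 + 41 + 7.50
= 316.5 mOsm/kg ≈ 316.5 mOsm/kg
Osmolar gap = measured − calculated = 324 − 316.5 = 7.5 mOsm/kg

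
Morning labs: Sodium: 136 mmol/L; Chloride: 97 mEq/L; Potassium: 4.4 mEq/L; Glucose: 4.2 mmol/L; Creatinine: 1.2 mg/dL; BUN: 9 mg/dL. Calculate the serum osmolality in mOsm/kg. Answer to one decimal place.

Calculated osmolality = 2·Na + glucose + BUN/2.8
= 2·136 + 4.2 + 9/2.8
= 272 + 4.20 + 3.21
= 279.41 mOsm/kg

279.4 mOsm/kg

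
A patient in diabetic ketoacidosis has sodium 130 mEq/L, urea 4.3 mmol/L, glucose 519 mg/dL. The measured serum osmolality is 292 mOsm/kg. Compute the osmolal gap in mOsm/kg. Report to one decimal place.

-1.1 mOsm/kg

Calculated osmolality = 2·Na + glucose/18 + urea
= 2·130 + 519/18 + 4.3
= 260 + 28.83 + 4.30
= 293.13 mOsm/kg ≈ 293.1 mOsm/kg
Osmolar gap = measured − calculated = 292 − 293.1 = -1.1 mOsm/kg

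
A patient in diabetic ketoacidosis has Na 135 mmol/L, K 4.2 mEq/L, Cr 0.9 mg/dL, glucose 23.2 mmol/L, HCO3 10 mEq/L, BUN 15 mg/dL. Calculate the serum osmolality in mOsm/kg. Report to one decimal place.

298.6 mOsm/kg

Calculated osmolality = 2·Na + glucose + BUN/2.8
= 2·135 + 23.2 + 15/2.8
= 270 + 23.20 + 5.36
= 298.56 mOsm/kg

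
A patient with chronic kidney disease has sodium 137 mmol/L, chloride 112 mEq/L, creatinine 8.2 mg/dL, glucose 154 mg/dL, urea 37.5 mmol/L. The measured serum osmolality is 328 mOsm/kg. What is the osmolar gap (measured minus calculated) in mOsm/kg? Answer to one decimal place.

Calculated osmolality = 2·Na + glucose/18 + urea
= 2·137 + 154/18 + 37.5
= 274 + 8.56 + 37.50
= 320.06 mOsm/kg ≈ 320.1 mOsm/kg
Osmolar gap = measured − calculated = 328 − 320.1 = 7.9 mOsm/kg

7.9 mOsm/kg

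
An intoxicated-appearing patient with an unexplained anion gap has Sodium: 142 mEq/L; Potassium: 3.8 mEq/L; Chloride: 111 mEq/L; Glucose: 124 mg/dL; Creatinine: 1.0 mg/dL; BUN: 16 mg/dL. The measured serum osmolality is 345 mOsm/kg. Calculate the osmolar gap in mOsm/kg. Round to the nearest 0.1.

48.4 mOsm/kg

Calculated osmolality = 2·Na + glucose/18 + BUN/2.8
= 2·142 + 124/18 + 16/2.8
= 284 + 6.89 + 5.71
= 296.6 mOsm/kg ≈ 296.6 mOsm/kg
Osmolar gap = measured − calculated = 345 − 296.6 = 48.4 mOsm/kg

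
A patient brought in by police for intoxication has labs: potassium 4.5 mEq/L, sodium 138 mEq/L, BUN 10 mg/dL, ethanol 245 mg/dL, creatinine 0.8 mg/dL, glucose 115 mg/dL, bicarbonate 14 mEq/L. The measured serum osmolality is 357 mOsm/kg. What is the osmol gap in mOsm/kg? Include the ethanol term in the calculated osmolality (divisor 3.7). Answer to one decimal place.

Calculated osmolality = 2·Na + glucose/18 + BUN/2.8 + ethanol/3.7
= 2·138 + 115/18 + 10/2.8 + 245/3.7
= 276 + 6.39 + 3.57 + 66.22
= 352.18 mOsm/kg ≈ 352.2 mOsm/kg
Osmolar gap = measured − calculated = 357 − 352.2 = 4.8 mOsm/kg

4.8 mOsm/kg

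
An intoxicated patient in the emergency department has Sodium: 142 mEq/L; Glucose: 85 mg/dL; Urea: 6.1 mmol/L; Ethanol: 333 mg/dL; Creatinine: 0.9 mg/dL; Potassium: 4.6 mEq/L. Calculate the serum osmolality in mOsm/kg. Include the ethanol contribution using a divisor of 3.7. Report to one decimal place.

Calculated osmolality = 2·Na + glucose/18 + urea + ethanol/3.7
= 2·142 + 85/18 + 6.1 + 333/3.7
= 284 + 4.72 + 6.10 + 90
= 384.82 mOsm/kg

384.8 mOsm/kg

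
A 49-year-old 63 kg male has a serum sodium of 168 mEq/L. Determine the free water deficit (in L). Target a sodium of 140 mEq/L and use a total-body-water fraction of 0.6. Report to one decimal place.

TBW = 0.6 · 63 = 37.8 L
Free water deficit = TBW · (Na/140 − 1)
= 37.8 · (168/140 − 1)
= 37.8 · 0.2
= 7.56 L

7.6 L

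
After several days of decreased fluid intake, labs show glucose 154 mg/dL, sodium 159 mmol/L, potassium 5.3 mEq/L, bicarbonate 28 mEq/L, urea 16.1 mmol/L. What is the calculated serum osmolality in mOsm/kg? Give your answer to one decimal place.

Calculated osmolality = 2·Na + glucose/18 + urea
= 2·159 + 154/18 + 16.1
= 318 + 8.56 + 16.10
= 342.66 mOsm/kg

342.7 mOsm/kg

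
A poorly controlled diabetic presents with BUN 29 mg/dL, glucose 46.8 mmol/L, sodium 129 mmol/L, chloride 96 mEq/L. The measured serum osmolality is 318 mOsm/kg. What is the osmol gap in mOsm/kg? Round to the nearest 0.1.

Calculated osmolality = 2·Na + glucose + BUN/2.8
= 2·129 + 46.8 + 29/2.8
= 258 + 46.80 + 10.36
= 315.16 mOsm/kg ≈ 315.2 mOsm/kg
Osmolar gap = measured − calculated = 318 − 315.2 = 2.8 mOsm/kg

2.8 mOsm/kg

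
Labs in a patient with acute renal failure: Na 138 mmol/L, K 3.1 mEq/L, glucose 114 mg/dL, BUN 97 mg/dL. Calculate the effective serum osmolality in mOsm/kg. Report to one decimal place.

Effective osmolality excludes urea (freely permeant across cell membranes):
2·Na + glucose/18
= 2·138 + 114/18
= 276 + 6.33
= 282.33 mOsm/kg

282.3 mOsm/kg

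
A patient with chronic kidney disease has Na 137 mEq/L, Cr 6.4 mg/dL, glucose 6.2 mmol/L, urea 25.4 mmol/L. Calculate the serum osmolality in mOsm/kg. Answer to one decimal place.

Calculated osmolality = 2·Na + glucose + urea
= 2·137 + 6.2 + 25.4
= 274 + 6.20 + 25.40
= 305.6 mOsm/kg

305.6 mOsm/kg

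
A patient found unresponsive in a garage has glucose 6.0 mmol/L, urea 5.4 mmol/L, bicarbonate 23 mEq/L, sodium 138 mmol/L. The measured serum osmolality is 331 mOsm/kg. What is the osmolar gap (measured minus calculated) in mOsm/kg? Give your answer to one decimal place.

Calculated osmolality = 2·Na + glucose + urea
= 2·138 + 6 + 5.4
= 276 + 6 + 5.40
= 287.4 mOsm/kg ≈ 287.4 mOsm/kg
Osmolar gap = measured − calculated = 331 − 287.4 = 43.6 mOsm/kg

43.6 mOsm/kg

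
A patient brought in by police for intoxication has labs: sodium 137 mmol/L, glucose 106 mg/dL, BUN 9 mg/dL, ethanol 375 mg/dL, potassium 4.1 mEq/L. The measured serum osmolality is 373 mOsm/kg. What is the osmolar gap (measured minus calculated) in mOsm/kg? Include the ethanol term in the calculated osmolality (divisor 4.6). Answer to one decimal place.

Calculated osmolality = 2·Na + glucose/18 + BUN/2.8 + ethanol/4.6
= 2·137 + 106/18 + 9/2.8 + 375/4.6
= 274 + 5.89 + 3.21 + 81.52
= 364.62 mOsm/kg ≈ 364.6 mOsm/kg
Osmolar gap = measured − calculated = 373 − 364.6 = 8.4 mOsm/kg

8.4 mOsm/kg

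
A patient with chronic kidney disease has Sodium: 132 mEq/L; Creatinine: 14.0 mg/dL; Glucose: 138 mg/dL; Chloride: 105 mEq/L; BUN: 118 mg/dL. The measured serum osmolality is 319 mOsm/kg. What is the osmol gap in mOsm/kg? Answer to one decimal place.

5.2 mOsm/kg

Calculated osmolality = 2·Na + glucose/18 + BUN/2.8
= 2·132 + 138/18 + 118/2.8
= 264 + 7.67 + 42.14
= 313.81 mOsm/kg ≈ 313.8 mOsm/kg
Osmolar gap = measured − calculated = 319 − 313.8 = 5.2 mOsm/kg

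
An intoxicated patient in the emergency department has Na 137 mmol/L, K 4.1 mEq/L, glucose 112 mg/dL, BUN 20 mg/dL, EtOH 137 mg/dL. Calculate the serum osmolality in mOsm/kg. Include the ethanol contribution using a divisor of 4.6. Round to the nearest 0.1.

317.1 mOsm/kg

Calculated osmolality = 2·Na + glucose/18 + BUN/2.8 + ethanol/4.6
= 2·137 + 112/18 + 20/2.8 + 137/4.6
= 274 + 6.22 + 7.14 + 29.78
= 317.14 mOsm/kg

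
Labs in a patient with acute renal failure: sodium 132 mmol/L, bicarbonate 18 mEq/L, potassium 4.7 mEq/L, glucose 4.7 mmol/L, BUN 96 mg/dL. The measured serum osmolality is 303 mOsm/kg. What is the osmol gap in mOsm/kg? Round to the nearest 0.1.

Calculated osmolality = 2·Na + glucose + BUN/2.8
= 2·132 + 4.7 + 96/2.8
= 264 + 4.70 + 34.29
= 302.99 mOsm/kg ≈ 303.0 mOsm/kg
Osmolar gap = measured − calculated = 303 − 303.0 = 0.0 mOsm/kg

0.0 mOsm/kg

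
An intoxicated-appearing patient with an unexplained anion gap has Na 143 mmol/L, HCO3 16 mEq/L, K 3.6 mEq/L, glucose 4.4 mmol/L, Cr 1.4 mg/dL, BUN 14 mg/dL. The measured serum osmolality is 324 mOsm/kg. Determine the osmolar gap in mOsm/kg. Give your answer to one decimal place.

Calculated osmolality = 2·Na + glucose + BUN/2.8
= 2·143 + 4.4 + 14/2.8
= 286 + 4.40 + 5
= 295.4 mOsm/kg ≈ 295.4 mOsm/kg
Osmolar gap = measured − calculated = 324 − 295.4 = 28.6 mOsm/kg

28.6 mOsm/kg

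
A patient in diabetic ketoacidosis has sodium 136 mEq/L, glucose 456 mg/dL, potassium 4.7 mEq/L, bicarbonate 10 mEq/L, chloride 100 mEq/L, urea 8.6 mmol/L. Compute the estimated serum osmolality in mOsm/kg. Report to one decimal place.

Calculated osmolality = 2·Na + glucose/18 + urea
= 2·136 + 456/18 + 8.6
= 272 + 25.33 + 8.60
= 305.93 mOsm/kg

305.9 mOsm/kg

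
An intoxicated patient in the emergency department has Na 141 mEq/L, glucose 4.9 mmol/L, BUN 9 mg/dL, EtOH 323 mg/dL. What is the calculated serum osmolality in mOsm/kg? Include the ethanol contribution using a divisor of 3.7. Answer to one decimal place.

Calculated osmolality = 2·Na + glucose + BUN/2.8 + ethanol/3.7
= 2·141 + 4.9 + 9/2.8 + 323/3.7
= 282 + 4.90 + 3.21 + 87.30
= 377.41 mOsm/kg

377.4 mOsm/kg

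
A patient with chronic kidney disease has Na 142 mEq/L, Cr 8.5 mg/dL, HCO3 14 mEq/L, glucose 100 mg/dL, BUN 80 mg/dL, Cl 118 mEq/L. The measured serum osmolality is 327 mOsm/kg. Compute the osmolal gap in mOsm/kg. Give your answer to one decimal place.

Calculated osmolality = 2·Na + glucose/18 + BUN/2.8
= 2·142 + 100/18 + 80/2.8
= 284 + 5.56 + 28.57
= 318.13 mOsm/kg ≈ 318.1 mOsm/kg
Osmolar gap = measured − calculated = 327 − 318.1 = 8.9 mOsm/kg

8.9 mOsm/kg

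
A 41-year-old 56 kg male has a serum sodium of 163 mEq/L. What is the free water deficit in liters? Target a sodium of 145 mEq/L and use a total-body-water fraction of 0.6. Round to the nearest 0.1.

TBW = 0.6 · 56 = 33.6 L
Free water deficit = TBW · (Na/145 − 1)
= 33.6 · (163/145 − 1)
= 33.6 · 0.1241
= 4.17 L

4.2 L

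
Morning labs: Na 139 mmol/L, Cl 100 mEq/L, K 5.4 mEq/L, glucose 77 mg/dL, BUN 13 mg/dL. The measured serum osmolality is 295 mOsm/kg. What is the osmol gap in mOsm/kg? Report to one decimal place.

8.1 mOsm/kg

Calculated osmolality = 2·Na + glucose/18 + BUN/2.8
= 2·139 + 77/18 + 13/2.8
= 278 + 4.28 + 4.64
= 286.92 mOsm/kg ≈ 286.9 mOsm/kg
Osmolar gap = measured − calculated = 295 − 286.9 = 8.1 mOsm/kg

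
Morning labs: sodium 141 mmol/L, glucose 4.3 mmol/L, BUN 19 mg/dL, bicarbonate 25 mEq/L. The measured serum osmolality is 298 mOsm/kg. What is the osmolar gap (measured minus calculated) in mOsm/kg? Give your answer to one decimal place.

4.9 mOsm/kg

Calculated osmolality = 2·Na + glucose + BUN/2.8
= 2·141 + 4.3 + 19/2.8
= 282 + 4.30 + 6.79
= 293.09 mOsm/kg ≈ 293.1 mOsm/kg
Osmolar gap = measured − calculated = 298 − 293.1 = 4.9 mOsm/kg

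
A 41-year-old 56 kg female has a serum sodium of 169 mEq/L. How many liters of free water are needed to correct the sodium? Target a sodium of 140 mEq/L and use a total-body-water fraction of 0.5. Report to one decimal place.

5.8 L

TBW = 0.5 · 56 = 28 L
Free water deficit = TBW · (Na/140 − 1)
= 28 · (169/140 − 1)
= 28 · 0.2071
= 5.8 L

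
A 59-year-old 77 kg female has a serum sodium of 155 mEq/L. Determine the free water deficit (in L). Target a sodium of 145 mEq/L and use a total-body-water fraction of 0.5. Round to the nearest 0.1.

2.7 L

TBW = 0.5 · 77 = 38.5 L
Free water deficit = TBW · (Na/145 − 1)
= 38.5 · (155/145 − 1)
= 38.5 · 0.069
= 2.66 L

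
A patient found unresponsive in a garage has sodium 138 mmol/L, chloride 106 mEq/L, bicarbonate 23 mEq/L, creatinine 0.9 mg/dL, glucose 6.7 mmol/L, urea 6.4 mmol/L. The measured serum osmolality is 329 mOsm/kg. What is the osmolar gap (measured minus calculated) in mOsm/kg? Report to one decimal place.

Calculated osmolality = 2·Na + glucose + urea
= 2·138 + 6.7 + 6.4
= 276 + 6.70 + 6.40
= 289.1 mOsm/kg ≈ 289.1 mOsm/kg
Osmolar gap = measured − calculated = 329 − 289.1 = 39.9 mOsm/kg

39.9 mOsm/kg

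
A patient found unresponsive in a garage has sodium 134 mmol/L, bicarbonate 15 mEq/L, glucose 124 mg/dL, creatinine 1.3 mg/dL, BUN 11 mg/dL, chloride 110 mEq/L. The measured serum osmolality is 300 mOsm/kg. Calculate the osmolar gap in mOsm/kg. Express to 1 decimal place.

21.2 mOsm/kg

Calculated osmolality = 2·Na + glucose/18 + BUN/2.8
= 2·134 + 124/18 + 11/2.8
= 268 + 6.89 + 3.93
= 278.82 mOsm/kg ≈ 278.8 mOsm/kg
Osmolar gap = measured − calculated = 300 − 278.8 = 21.2 mOsm/kg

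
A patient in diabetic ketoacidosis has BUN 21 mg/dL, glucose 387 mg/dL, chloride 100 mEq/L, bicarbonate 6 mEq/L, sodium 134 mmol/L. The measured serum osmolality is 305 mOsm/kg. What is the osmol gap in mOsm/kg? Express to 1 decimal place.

Calculated osmolality = 2·Na + glucose/18 + BUN/2.8
= 2·134 + 387/18 + 21/2.8
= 268 + 21.50 + 7.50
= 297 mOsm/kg ≈ 297.0 mOsm/kg
Osmolar gap = measured − calculated = 305 − 297.0 = 8.0 mOsm/kg

8.0 mOsm/kg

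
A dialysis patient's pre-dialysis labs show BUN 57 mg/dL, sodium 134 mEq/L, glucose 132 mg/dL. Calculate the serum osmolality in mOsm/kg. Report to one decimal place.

295.7 mOsm/kg

Calculated osmolality = 2·Na + glucose/18 + BUN/2.8
= 2·134 + 132/18 + 57/2.8
= 268 + 7.33 + 20.36
= 295.69 mOsm/kg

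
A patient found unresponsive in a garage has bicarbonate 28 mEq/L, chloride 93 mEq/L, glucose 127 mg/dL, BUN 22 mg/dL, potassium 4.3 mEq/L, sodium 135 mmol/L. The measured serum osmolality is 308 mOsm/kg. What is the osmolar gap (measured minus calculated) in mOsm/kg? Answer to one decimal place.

Calculated osmolality = 2·Na + glucose/18 + BUN/2.8
= 2·135 + 127/18 + 22/2.8
= 270 + 7.06 + 7.86
= 284.92 mOsm/kg ≈ 284.9 mOsm/kg
Osmolar gap = measured − calculated = 308 − 284.9 = 23.1 mOsm/kg

23.1 mOsm/kg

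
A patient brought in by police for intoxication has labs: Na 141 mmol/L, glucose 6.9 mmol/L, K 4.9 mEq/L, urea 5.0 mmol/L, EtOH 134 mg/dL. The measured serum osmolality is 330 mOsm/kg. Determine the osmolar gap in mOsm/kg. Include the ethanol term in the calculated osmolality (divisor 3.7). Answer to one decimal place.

Calculated osmolality = 2·Na + glucose + urea + ethanol/3.7
= 2·141 + 6.9 + 5 + 134/3.7
= 282 + 6.90 + 5 + 36.22
= 330.12 mOsm/kg ≈ 330.1 mOsm/kg
Osmolar gap = measured − calculated = 330 − 330.1 = -0.1 mOsm/kg

-0.1 mOsm/kg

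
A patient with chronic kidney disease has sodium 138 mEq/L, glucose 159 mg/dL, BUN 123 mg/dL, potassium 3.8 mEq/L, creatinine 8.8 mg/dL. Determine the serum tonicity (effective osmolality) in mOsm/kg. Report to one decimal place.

Effective osmolality excludes urea (freely permeant across cell membranes):
2·Na + glucose/18
= 2·138 + 159/18
= 276 + 8.83
= 284.83 mOsm/kg

284.8 mOsm/kg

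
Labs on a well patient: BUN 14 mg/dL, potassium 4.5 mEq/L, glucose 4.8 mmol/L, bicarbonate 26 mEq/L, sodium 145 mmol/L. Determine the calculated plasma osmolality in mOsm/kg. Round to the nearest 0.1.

299.8 mOsm/kg

Calculated osmolality = 2·Na + glucose + BUN/2.8
= 2·145 + 4.8 + 14/2.8
= 290 + 4.80 + 5
= 299.8 mOsm/kg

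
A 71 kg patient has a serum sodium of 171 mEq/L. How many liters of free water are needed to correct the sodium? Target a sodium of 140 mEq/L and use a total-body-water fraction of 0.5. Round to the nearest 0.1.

7.9 L

TBW = 0.5 · 71 = 35.5 L
Free water deficit = TBW · (Na/140 − 1)
= 35.5 · (171/140 − 1)
= 35.5 · 0.2214
= 7.86 L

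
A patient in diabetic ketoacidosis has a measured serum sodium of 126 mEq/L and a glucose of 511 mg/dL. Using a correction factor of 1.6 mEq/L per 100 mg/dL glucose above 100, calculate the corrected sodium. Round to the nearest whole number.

133 mEq/L

Corrected Na = measured Na + 1.6 · (glucose − 100)/100
= 126 + 1.6 · (511 − 100)/100
= 126 + 6.6
= 132.6 mEq/L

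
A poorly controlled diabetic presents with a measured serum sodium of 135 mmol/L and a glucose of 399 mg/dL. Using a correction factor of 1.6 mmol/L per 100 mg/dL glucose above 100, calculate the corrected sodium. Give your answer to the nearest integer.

140 mmol/L

Corrected Na = measured Na + 1.6 · (glucose − 100)/100
= 135 + 1.6 · (399 − 100)/100
= 135 + 4.8
= 139.8 mmol/L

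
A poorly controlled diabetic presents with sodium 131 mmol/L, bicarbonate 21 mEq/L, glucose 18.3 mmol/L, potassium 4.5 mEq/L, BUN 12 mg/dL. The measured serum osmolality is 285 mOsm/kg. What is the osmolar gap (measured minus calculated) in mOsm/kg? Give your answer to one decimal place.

0.4 mOsm/kg

Calculated osmolality = 2·Na + glucose + BUN/2.8
= 2·131 + 18.3 + 12/2.8
= 262 + 18.30 + 4.29
= 284.59 mOsm/kg ≈ 284.6 mOsm/kg
Osmolar gap = measured − calculated = 285 − 284.6 = 0.4 mOsm/kg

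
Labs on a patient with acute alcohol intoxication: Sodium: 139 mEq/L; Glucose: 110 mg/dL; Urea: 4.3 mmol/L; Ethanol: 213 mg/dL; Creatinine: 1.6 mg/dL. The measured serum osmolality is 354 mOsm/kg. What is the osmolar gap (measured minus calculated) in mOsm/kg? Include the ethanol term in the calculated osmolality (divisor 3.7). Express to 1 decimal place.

8.0 mOsm/kg

Calculated osmolality = 2·Na + glucose/18 + urea + ethanol/3.7
= 2·139 + 110/18 + 4.3 + 213/3.7
= 278 + 6.11 + 4.30 + 57.57
= 345.98 mOsm/kg ≈ 346.0 mOsm/kg
Osmolar gap = measured − calculated = 354 − 346.0 = 8.0 mOsm/kg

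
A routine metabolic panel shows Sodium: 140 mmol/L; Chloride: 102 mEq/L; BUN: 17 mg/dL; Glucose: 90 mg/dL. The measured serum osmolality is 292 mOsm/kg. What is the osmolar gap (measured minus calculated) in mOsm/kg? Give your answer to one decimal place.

0.9 mOsm/kg

Calculated osmolality = 2·Na + glucose/18 + BUN/2.8
= 2·140 + 90/18 + 17/2.8
= 280 + 5 + 6.07
= 291.07 mOsm/kg ≈ 291.1 mOsm/kg
Osmolar gap = measured − calculated = 292 − 291.1 = 0.9 mOsm/kg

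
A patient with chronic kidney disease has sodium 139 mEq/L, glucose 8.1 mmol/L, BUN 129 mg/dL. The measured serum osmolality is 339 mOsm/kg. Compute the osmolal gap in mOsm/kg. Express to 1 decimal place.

Calculated osmolality = 2·Na + glucose + BUN/2.8
= 2·139 + 8.1 + 129/2.8
= 278 + 8.10 + 46.07
= 332.17 mOsm/kg ≈ 332.2 mOsm/kg
Osmolar gap = measured − calculated = 339 − 332.2 = 6.8 mOsm/kg

6.8 mOsm/kg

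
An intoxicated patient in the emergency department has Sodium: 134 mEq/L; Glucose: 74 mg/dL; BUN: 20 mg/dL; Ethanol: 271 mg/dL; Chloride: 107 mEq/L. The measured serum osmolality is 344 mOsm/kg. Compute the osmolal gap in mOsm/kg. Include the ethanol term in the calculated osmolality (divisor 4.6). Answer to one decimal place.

Calculated osmolality = 2·Na + glucose/18 + BUN/2.8 + ethanol/4.6
= 2·134 + 74/18 + 20/2.8 + 271/4.6
= 268 + 4.11 + 7.14 + 58.91
= 338.16 mOsm/kg ≈ 338.2 mOsm/kg
Osmolar gap = measured − calculated = 344 − 338.2 = 5.8 mOsm/kg

5.8 mOsm/kg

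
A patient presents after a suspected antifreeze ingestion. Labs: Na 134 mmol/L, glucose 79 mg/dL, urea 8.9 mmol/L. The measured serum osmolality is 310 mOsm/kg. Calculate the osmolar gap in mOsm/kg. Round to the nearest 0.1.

Calculated osmolality = 2·Na + glucose/18 + urea
= 2·134 + 79/18 + 8.9
= 268 + 4.39 + 8.90
= 281.29 mOsm/kg ≈ 281.3 mOsm/kg
Osmolar gap = measured − calculated = 310 − 281.3 = 28.7 mOsm/kg

28.7 mOsm/kg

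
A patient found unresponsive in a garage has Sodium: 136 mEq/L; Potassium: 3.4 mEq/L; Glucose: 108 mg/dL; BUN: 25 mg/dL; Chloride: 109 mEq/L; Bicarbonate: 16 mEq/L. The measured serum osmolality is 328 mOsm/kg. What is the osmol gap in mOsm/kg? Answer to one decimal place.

Calculated osmolality = 2·Na + glucose/18 + BUN/2.8
= 2·136 + 108/18 + 25/2.8
= 272 + 6 + 8.93
= 286.93 mOsm/kg ≈ 286.9 mOsm/kg
Osmolar gap = measured − calculated = 328 − 286.9 = 41.1 mOsm/kg

41.1 mOsm/kg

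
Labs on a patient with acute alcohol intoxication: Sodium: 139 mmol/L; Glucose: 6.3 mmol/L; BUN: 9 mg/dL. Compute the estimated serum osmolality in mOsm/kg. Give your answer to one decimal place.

Calculated osmolality = 2·Na + glucose + BUN/2.8
= 2·139 + 6.3 + 9/2.8
= 278 + 6.30 + 3.21
= 287.51 mOsm/kg

287.5 mOsm/kg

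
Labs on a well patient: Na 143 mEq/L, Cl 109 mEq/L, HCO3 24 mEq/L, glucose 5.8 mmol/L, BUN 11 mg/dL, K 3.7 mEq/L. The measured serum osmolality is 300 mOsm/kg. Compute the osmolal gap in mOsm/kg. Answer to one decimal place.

4.3 mOsm/kg

Calculated osmolality = 2·Na + glucose + BUN/2.8
= 2·143 + 5.8 + 11/2.8
= 286 + 5.80 + 3.93
= 295.73 mOsm/kg ≈ 295.7 mOsm/kg
Osmolar gap = measured − calculated = 300 − 295.7 = 4.3 mOsm/kg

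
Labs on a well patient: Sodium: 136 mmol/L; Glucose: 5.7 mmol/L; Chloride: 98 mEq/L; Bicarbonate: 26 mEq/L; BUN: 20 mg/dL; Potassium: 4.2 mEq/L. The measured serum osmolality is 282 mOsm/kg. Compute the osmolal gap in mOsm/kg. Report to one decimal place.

-2.8 mOsm/kg

Calculated osmolality = 2·Na + glucose + BUN/2.8
= 2·136 + 5.7 + 20/2.8
= 272 + 5.70 + 7.14
= 284.84 mOsm/kg ≈ 284.8 mOsm/kg
Osmolar gap = measured − calculated = 282 − 284.8 = -2.8 mOsm/kg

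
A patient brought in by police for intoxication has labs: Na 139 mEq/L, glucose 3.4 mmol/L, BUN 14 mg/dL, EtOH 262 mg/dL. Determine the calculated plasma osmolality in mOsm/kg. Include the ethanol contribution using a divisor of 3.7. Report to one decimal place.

Calculated osmolality = 2·Na + glucose + BUN/2.8 + ethanol/3.7
= 2·139 + 3.4 + 14/2.8 + 262/3.7
= 278 + 3.40 + 5 + 70.81
= 357.21 mOsm/kg

357.2 mOsm/kg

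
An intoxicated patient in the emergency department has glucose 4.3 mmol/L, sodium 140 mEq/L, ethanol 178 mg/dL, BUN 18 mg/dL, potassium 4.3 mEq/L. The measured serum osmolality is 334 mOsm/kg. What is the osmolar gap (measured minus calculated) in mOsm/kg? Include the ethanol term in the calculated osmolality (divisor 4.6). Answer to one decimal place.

4.6 mOsm/kg

Calculated osmolality = 2·Na + glucose + BUN/2.8 + ethanol/4.6
= 2·140 + 4.3 + 18/2.8 + 178/4.6
= 280 + 4.30 + 6.43 + 38.70
= 329.43 mOsm/kg ≈ 329.4 mOsm/kg
Osmolar gap = measured − calculated = 334 − 329.4 = 4.6 mOsm/kg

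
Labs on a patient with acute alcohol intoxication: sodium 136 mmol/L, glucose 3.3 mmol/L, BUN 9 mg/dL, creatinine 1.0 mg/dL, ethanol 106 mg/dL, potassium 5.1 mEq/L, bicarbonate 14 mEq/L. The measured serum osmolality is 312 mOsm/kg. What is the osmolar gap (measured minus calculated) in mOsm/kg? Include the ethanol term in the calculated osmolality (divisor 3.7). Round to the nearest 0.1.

4.8 mOsm/kg

Calculated osmolality = 2·Na + glucose + BUN/2.8 + ethanol/3.7
= 2·136 + 3.3 + 9/2.8 + 106/3.7
= 272 + 3.30 + 3.21 + 28.65
= 307.16 mOsm/kg ≈ 307.2 mOsm/kg
Osmolar gap = measured − calculated = 312 − 307.2 = 4.8 mOsm/kg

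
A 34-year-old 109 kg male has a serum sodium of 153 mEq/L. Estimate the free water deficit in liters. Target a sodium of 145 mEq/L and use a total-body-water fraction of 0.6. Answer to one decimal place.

TBW = 0.6 · 109 = 65.4 L
Free water deficit = TBW · (Na/145 − 1)
= 65.4 · (153/145 − 1)
= 65.4 · 0.0552
= 3.61 L

3.6 L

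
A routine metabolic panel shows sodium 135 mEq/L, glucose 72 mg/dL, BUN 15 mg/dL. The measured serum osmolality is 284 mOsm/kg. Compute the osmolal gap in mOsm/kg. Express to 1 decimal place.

4.6 mOsm/kg

Calculated osmolality = 2·Na + glucose/18 + BUN/2.8
= 2·135 + 72/18 + 15/2.8
= 270 + 4 + 5.36
= 279.36 mOsm/kg ≈ 279.4 mOsm/kg
Osmolar gap = measured − calculated = 284 − 279.4 = 4.6 mOsm/kg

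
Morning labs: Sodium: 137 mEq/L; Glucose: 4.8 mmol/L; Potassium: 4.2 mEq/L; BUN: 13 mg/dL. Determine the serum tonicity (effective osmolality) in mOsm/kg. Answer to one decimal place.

278.8 mOsm/kg

Effective osmolality excludes urea (freely permeant across cell membranes):
2·Na + glucose
= 2·137 + 4.8
= 274 + 4.8
= 278.8 mOsm/kg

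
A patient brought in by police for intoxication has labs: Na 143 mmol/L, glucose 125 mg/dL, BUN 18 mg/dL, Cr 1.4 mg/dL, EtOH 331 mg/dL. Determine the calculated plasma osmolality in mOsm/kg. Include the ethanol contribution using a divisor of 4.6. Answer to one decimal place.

Calculated osmolality = 2·Na + glucose/18 + BUN/2.8 + ethanol/4.6
= 2·143 + 125/18 + 18/2.8 + 331/4.6
= 286 + 6.94 + 6.43 + 71.96
= 371.33 mOsm/kg

371.3 mOsm/kg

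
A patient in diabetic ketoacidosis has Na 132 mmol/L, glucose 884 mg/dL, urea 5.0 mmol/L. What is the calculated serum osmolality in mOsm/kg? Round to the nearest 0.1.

318.1 mOsm/kg

Calculated osmolality = 2·Na + glucose/18 + urea
= 2·132 + 884/18 + 5
= 264 + 49.11 + 5
= 318.11 mOsm/kg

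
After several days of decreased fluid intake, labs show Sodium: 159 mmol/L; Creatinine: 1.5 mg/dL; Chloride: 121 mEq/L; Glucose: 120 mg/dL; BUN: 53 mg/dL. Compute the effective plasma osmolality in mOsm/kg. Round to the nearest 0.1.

324.7 mOsm/kg

Effective osmolality excludes urea (freely permeant across cell membranes):
2·Na + glucose/18
= 2·159 + 120/18
= 318 + 6.67
= 324.67 mOsm/kg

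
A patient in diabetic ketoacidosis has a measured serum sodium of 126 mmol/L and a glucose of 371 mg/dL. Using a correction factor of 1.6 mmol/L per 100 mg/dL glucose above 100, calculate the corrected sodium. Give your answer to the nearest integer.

130 mmol/L

Corrected Na = measured Na + 1.6 · (glucose − 100)/100
= 126 + 1.6 · (371 − 100)/100
= 126 + 4.3
= 130.3 mmol/L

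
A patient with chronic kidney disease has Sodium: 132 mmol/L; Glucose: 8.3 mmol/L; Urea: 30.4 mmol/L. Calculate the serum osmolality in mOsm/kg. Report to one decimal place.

Calculated osmolality = 2·Na + glucose + urea
= 2·132 + 8.3 + 30.4
= 264 + 8.30 + 30.40
= 302.7 mOsm/kg

302.7 mOsm/kg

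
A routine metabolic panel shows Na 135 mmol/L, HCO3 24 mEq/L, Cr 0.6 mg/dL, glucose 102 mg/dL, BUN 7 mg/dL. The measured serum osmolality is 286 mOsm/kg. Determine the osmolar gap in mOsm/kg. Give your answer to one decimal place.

Calculated osmolality = 2·Na + glucose/18 + BUN/2.8
= 2·135 + 102/18 + 7/2.8
= 270 + 5.67 + 2.50
= 278.17 mOsm/kg ≈ 278.2 mOsm/kg
Osmolar gap = measured − calculated = 286 − 278.2 = 7.8 mOsm/kg

7.8 mOsm/kg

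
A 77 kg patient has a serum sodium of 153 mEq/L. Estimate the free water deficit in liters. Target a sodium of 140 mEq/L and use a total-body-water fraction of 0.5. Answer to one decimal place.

TBW = 0.5 · 77 = 38.5 L
Free water deficit = TBW · (Na/140 − 1)
= 38.5 · (153/140 − 1)
= 38.5 · 0.0929
= 3.58 L

3.6 L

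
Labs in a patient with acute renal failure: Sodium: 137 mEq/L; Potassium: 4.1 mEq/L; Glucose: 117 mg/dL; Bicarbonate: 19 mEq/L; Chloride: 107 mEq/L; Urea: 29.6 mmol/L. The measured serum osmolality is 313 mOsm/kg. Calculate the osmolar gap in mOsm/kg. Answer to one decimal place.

Calculated osmolality = 2·Na + glucose/18 + urea
= 2·137 + 117/18 + 29.6
= 274 + 6.50 + 29.60
= 310.1 mOsm/kg ≈ 310.1 mOsm/kg
Osmolar gap = measured − calculated = 313 − 310.1 = 2.9 mOsm/kg

2.9 mOsm/kg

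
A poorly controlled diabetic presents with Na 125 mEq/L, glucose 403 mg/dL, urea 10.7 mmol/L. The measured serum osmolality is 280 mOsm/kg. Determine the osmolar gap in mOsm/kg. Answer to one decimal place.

-3.1 mOsm/kg

Calculated osmolality = 2·Na + glucose/18 + urea
= 2·125 + 403/18 + 10.7
= 250 + 22.39 + 10.70
= 283.09 mOsm/kg ≈ 283.1 mOsm/kg
Osmolar gap = measured − calculated = 280 − 283.1 = -3.1 mOsm/kg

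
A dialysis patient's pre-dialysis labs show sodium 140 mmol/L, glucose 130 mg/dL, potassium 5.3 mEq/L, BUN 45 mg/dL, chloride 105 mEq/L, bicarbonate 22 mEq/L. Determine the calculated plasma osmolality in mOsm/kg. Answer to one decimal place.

Calculated osmolality = 2·Na + glucose/18 + BUN/2.8
= 2·140 + 130/18 + 45/2.8
= 280 + 7.22 + 16.07
= 303.29 mOsm/kg

303.3 mOsm/kg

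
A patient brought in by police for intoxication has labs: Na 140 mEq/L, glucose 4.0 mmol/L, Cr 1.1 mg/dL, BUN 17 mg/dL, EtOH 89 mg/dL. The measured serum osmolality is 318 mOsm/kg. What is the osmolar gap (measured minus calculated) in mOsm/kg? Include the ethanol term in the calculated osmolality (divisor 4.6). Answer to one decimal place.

8.6 mOsm/kg

Calculated osmolality = 2·Na + glucose + BUN/2.8 + ethanol/4.6
= 2·140 + 4 + 17/2.8 + 89/4.6
= 280 + 4 + 6.07 + 19.35
= 309.42 mOsm/kg ≈ 309.4 mOsm/kg
Osmolar gap = measured − calculated = 318 − 309.4 = 8.6 mOsm/kg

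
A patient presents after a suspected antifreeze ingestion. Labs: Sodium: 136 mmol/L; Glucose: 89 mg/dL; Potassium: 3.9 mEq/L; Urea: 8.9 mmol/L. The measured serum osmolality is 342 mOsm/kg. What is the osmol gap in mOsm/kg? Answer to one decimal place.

56.2 mOsm/kg

Calculated osmolality = 2·Na + glucose/18 + urea
= 2·136 + 89/18 + 8.9
= 272 + 4.94 + 8.90
= 285.84 mOsm/kg ≈ 285.8 mOsm/kg
Osmolar gap = measured − calculated = 342 − 285.8 = 56.2 mOsm/kg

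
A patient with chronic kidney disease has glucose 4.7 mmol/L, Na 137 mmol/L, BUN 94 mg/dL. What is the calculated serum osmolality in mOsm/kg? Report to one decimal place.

Calculated osmolality = 2·Na + glucose + BUN/2.8
= 2·137 + 4.7 + 94/2.8
= 274 + 4.70 + 33.57
= 312.27 mOsm/kg

312.3 mOsm/kg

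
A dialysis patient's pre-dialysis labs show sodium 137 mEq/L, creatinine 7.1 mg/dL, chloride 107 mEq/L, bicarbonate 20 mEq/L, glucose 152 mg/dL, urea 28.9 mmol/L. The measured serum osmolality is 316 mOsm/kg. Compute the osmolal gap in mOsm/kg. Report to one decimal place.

4.7 mOsm/kg

Calculated osmolality = 2·Na + glucose/18 + urea
= 2·137 + 152/18 + 28.9
= 274 + 8.44 + 28.90
= 311.34 mOsm/kg ≈ 311.3 mOsm/kg
Osmolar gap = measured − calculated = 316 − 311.3 = 4.7 mOsm/kg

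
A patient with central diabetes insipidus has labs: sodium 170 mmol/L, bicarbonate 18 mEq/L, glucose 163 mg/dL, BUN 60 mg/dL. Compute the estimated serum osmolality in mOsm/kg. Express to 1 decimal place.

370.5 mOsm/kg

Calculated osmolality = 2·Na + glucose/18 + BUN/2.8
= 2·170 + 163/18 + 60/2.8
= 340 + 9.06 + 21.43
= 370.49 mOsm/kg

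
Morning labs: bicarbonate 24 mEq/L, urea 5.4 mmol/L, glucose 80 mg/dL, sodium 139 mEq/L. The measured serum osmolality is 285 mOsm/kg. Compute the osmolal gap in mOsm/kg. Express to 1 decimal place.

-2.8 mOsm/kg

Calculated osmolality = 2·Na + glucose/18 + urea
= 2·139 + 80/18 + 5.4
= 278 + 4.44 + 5.40
= 287.84 mOsm/kg ≈ 287.8 mOsm/kg
Osmolar gap = measured − calculated = 285 − 287.8 = -2.8 mOsm/kg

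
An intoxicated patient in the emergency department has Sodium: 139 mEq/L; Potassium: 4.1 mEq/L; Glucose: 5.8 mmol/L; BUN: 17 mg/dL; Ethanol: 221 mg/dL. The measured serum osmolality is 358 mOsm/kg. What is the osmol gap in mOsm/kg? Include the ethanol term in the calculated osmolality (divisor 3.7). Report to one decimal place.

8.4 mOsm/kg

Calculated osmolality = 2·Na + glucose + BUN/2.8 + ethanol/3.7
= 2·139 + 5.8 + 17/2.8 + 221/3.7
= 278 + 5.80 + 6.07 + 59.73
= 349.6 mOsm/kg ≈ 349.6 mOsm/kg
Osmolar gap = measured − calculated = 358 − 349.6 = 8.4 mOsm/kg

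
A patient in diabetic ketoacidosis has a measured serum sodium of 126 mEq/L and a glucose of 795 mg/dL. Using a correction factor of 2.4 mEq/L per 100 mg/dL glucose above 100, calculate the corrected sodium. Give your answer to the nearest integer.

Corrected Na = measured Na + 2.4 · (glucose − 100)/100
= 126 + 2.4 · (795 − 100)/100
= 126 + 16.7
= 142.7 mEq/L

143 mEq/L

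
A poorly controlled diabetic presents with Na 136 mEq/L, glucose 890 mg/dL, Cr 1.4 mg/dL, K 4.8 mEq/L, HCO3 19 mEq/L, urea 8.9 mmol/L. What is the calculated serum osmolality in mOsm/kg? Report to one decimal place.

330.3 mOsm/kg

Calculated osmolality = 2·Na + glucose/18 + urea
= 2·136 + 890/18 + 8.9
= 272 + 49.44 + 8.90
= 330.34 mOsm/kg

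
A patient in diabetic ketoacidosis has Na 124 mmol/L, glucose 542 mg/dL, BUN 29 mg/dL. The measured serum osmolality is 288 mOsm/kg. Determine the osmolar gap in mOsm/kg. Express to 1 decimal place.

Calculated osmolality = 2·Na + glucose/18 + BUN/2.8
= 2·124 + 542/18 + 29/2.8
= 248 + 30.11 + 10.36
= 288.47 mOsm/kg ≈ 288.5 mOsm/kg
Osmolar gap = measured − calculated = 288 − 288.5 = -0.5 mOsm/kg

-0.5 mOsm/kg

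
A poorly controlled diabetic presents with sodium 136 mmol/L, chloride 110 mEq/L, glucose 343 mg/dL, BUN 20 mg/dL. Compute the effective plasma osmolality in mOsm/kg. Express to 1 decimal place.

291.1 mOsm/kg

Effective osmolality excludes urea (freely permeant across cell membranes):
2·Na + glucose/18
= 2·136 + 343/18
= 272 + 19.06
= 291.06 mOsm/kg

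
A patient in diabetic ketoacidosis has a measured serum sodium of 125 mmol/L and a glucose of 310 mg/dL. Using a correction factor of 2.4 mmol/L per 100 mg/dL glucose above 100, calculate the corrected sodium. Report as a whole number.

Corrected Na = measured Na + 2.4 · (glucose − 100)/100
= 125 + 2.4 · (310 − 100)/100
= 125 + 5
= 130 mmol/L

130 mmol/L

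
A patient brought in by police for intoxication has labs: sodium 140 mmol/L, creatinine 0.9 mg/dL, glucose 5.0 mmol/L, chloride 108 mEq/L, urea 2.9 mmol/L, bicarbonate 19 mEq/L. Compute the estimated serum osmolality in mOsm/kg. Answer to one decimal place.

287.9 mOsm/kg

Calculated osmolality = 2·Na + glucose + urea
= 2·140 + 5 + 2.9
= 280 + 5 + 2.90
= 287.9 mOsm/kg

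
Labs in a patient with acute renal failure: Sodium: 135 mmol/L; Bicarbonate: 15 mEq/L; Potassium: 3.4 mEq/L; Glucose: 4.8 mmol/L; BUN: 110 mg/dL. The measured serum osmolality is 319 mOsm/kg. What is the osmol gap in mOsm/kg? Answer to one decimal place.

4.9 mOsm/kg

Calculated osmolality = 2·Na + glucose + BUN/2.8
= 2·135 + 4.8 + 110/2.8
= 270 + 4.80 + 39.29
= 314.09 mOsm/kg ≈ 314.1 mOsm/kg
Osmolar gap = measured − calculated = 319 − 314.1 = 4.9 mOsm/kg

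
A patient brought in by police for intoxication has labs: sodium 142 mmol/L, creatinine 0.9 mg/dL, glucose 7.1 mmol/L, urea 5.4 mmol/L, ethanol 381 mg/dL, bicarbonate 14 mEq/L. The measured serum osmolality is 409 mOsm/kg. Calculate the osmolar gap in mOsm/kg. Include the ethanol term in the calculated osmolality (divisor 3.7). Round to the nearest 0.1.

Calculated osmolality = 2·Na + glucose + urea + ethanol/3.7
= 2·142 + 7.1 + 5.4 + 381/3.7
= 284 + 7.10 + 5.40 + 102.97
= 399.47 mOsm/kg ≈ 399.5 mOsm/kg
Osmolar gap = measured − calculated = 409 − 399.5 = 9.5 mOsm/kg

9.5 mOsm/kg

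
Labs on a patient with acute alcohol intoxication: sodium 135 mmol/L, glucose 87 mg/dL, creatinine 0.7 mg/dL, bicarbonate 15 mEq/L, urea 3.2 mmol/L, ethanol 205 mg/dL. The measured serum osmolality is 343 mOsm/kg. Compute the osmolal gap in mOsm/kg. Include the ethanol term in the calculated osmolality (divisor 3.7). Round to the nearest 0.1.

9.6 mOsm/kg

Calculated osmolality = 2·Na + glucose/18 + urea + ethanol/3.7
= 2·135 + 87/18 + 3.2 + 205/3.7
= 270 + 4.83 + 3.20 + 55.41
= 333.44 mOsm/kg ≈ 333.4 mOsm/kg
Osmolar gap = measured − calculated = 343 − 333.4 = 9.6 mOsm/kg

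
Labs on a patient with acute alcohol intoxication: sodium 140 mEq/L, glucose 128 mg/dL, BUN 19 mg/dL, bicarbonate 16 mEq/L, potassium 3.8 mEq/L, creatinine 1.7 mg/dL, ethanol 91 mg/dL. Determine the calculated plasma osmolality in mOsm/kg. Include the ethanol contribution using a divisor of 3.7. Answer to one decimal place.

318.5 mOsm/kg

Calculated osmolality = 2·Na + glucose/18 + BUN/2.8 + ethanol/3.7
= 2·140 + 128/18 + 19/2.8 + 91/3.7
= 280 + 7.11 + 6.79 + 24.59
= 318.49 mOsm/kg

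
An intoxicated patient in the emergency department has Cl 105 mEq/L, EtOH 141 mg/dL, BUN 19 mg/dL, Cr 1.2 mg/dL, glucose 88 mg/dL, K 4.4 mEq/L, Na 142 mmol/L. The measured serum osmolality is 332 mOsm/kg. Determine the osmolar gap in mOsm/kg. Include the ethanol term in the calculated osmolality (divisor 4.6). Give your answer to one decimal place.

Calculated osmolality = 2·Na + glucose/18 + BUN/2.8 + ethanol/4.6
= 2·142 + 88/18 + 19/2.8 + 141/4.6
= 284 + 4.89 + 6.79 + 30.65
= 326.33 mOsm/kg ≈ 326.3 mOsm/kg
Osmolar gap = measured − calculated = 332 − 326.3 = 5.7 mOsm/kg

5.7 mOsm/kg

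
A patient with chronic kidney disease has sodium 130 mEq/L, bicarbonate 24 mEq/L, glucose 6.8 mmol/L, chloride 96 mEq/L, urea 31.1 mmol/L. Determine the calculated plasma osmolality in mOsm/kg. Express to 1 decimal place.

Calculated osmolality = 2·Na + glucose + urea
= 2·130 + 6.8 + 31.1
= 260 + 6.80 + 31.10
= 297.9 mOsm/kg

297.9 mOsm/kg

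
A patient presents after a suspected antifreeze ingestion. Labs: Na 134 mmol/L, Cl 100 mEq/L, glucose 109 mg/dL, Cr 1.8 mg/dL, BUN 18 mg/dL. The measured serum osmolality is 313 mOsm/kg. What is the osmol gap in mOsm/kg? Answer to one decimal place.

32.5 mOsm/kg

Calculated osmolality = 2·Na + glucose/18 + BUN/2.8
= 2·134 + 109/18 + 18/2.8
= 268 + 6.06 + 6.43
= 280.49 mOsm/kg ≈ 280.5 mOsm/kg
Osmolar gap = measured − calculated = 313 − 280.5 = 32.5 mOsm/kg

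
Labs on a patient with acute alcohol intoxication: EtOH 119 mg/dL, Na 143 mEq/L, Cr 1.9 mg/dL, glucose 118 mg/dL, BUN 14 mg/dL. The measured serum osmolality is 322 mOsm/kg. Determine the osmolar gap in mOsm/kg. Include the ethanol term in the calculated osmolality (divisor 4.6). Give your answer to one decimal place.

Calculated osmolality = 2·Na + glucose/18 + BUN/2.8 + ethanol/4.6
= 2·143 + 118/18 + 14/2.8 + 119/4.6
= 286 + 6.56 + 5 + 25.87
= 323.43 mOsm/kg ≈ 323.4 mOsm/kg
Osmolar gap = measured − calculated = 322 − 323.4 = -1.4 mOsm/kg

-1.4 mOsm/kg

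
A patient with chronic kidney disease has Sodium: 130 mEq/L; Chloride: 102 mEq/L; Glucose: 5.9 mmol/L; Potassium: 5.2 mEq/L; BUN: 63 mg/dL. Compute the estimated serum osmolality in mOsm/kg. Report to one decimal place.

Calculated osmolality = 2·Na + glucose + BUN/2.8
= 2·130 + 5.9 + 63/2.8
= 260 + 5.90 + 22.50
= 288.4 mOsm/kg

288.4 mOsm/kg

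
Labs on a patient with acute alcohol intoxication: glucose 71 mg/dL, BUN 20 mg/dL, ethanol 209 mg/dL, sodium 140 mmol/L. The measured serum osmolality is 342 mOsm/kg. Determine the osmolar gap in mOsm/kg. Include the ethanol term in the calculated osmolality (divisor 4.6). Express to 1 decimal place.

5.5 mOsm/kg

Calculated osmolality = 2·Na + glucose/18 + BUN/2.8 + ethanol/4.6
= 2·140 + 71/18 + 20/2.8 + 209/4.6
= 280 + 3.94 + 7.14 + 45.43
= 336.51 mOsm/kg ≈ 336.5 mOsm/kg
Osmolar gap = measured − calculated = 342 − 336.5 = 5.5 mOsm/kg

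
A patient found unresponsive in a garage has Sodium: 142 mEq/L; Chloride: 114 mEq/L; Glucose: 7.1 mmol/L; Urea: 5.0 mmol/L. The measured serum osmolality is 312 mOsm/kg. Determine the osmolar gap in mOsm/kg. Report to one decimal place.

15.9 mOsm/kg

Calculated osmolality = 2·Na + glucose + urea
= 2·142 + 7.1 + 5
= 284 + 7.10 + 5
= 296.1 mOsm/kg ≈ 296.1 mOsm/kg
Osmolar gap = measured − calculated = 312 − 296.1 = 15.9 mOsm/kg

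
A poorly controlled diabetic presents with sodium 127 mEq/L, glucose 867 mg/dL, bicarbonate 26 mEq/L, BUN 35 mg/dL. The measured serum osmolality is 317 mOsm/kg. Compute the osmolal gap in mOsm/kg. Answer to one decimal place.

Calculated osmolality = 2·Na + glucose/18 + BUN/2.8
= 2·127 + 867/18 + 35/2.8
= 254 + 48.17 + 12.50
= 314.67 mOsm/kg ≈ 314.7 mOsm/kg
Osmolar gap = measured − calculated = 317 − 314.7 = 2.3 mOsm/kg

2.3 mOsm/kg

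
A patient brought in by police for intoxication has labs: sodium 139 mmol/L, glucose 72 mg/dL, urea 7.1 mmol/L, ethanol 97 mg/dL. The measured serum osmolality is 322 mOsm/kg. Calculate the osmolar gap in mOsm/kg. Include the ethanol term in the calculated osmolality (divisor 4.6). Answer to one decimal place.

11.8 mOsm/kg

Calculated osmolality = 2·Na + glucose/18 + urea + ethanol/4.6
= 2·139 + 72/18 + 7.1 + 97/4.6
= 278 + 4 + 7.10 + 21.09
= 310.19 mOsm/kg ≈ 310.2 mOsm/kg
Osmolar gap = measured − calculated = 322 − 310.2 = 11.8 mOsm/kg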